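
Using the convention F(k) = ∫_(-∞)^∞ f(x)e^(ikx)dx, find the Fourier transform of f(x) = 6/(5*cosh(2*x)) 3*pi/(5*cosh(pi*k/4))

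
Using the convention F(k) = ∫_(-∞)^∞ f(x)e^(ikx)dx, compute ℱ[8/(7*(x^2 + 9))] 8*pi*exp(-3*Abs(k))/21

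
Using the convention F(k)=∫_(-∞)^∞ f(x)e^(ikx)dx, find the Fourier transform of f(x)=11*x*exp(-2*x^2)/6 11*sqrt(2)*I*sqrt(pi)*k*exp(-k^2/8)/48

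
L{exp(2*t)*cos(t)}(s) (s - 2)/((s - 2)^2 + 1)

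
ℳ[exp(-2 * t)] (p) gamma(p)/2^p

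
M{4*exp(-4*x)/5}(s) 2^(2 - 2*s)*gamma(s)/5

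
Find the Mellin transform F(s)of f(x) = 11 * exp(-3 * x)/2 11 * gamma(s)/(2 * 3^s)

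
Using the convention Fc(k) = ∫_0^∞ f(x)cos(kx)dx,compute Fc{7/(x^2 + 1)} 7*pi*exp(-k)/2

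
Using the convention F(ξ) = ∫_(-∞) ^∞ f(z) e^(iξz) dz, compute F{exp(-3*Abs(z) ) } 6/(ξ^2 + 9) 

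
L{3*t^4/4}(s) 18/s^5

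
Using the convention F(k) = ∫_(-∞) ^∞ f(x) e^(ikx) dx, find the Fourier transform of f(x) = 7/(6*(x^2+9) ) 7*pi*exp(-3*Abs(k) ) /18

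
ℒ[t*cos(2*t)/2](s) (s^2 - 4)/(2*(s^2 + 4)^2)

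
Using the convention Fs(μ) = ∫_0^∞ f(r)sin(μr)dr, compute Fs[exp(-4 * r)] μ/(μ^2 + 16)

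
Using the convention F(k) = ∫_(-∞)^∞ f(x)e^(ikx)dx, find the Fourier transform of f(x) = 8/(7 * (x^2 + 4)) 4 * pi * exp(-2 * Abs(k))/7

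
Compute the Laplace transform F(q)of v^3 6/q^4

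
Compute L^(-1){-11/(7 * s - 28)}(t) -11 * exp(4 * t)/7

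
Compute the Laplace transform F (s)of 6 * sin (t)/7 6/ (7 * (s^2 + 1))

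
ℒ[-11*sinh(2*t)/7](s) -22/(7*s^2-28)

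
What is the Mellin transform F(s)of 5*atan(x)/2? -5*pi*sec(pi*s/2)/(4*s)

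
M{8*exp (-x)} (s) 8*gamma (s)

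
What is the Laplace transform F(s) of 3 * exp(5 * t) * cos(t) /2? 3 * (s - 5) /(2 * ((s - 5) ^2 + 1) ) 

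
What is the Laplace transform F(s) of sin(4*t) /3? 4/(3*(s^2 + 16) ) 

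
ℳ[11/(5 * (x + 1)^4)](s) 11 * gamma(s) * gamma(4 - s)/30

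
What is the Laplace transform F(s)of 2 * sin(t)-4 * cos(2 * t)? 2/(s^2 + 1)-4 * s/(s^2 + 4)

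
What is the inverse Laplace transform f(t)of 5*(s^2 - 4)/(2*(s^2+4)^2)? 5*t*cos(2*t)/2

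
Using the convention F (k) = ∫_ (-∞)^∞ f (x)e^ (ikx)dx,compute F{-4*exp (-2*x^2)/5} -2*sqrt (2)*sqrt (pi)*exp (-k^2/8)/5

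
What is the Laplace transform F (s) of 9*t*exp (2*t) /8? 9/ (8*(s - 2) ^2) 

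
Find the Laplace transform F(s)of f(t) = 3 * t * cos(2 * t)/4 3 * (s^2 - 4)/(4 * (s^2 + 4)^2)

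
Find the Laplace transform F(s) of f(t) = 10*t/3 10/(3*s^2) 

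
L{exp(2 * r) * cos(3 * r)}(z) (z - 2)/((z - 2)^2+9)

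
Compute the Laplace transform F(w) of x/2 1/(2*w^2) 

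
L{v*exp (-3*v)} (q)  (q + 3)^ (-2)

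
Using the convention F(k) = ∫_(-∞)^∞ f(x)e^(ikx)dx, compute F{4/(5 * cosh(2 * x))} 2 * pi/(5 * cosh(pi * k/4))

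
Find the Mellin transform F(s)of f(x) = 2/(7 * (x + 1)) 2 * pi * csc(pi * s)/7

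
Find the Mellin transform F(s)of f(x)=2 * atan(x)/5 -pi * sec(pi * s/2)/(5 * s)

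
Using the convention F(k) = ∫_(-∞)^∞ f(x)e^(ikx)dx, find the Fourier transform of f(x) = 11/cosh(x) 11*pi/cosh(pi*k/2)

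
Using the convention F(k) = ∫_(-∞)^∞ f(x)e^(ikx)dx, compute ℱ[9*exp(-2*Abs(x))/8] 9/(2*(k^2 + 4))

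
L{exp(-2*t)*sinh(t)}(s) 1/((s + 2)^2 - 1)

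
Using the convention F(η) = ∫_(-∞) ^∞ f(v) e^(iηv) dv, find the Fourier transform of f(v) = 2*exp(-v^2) 2*sqrt(pi)*exp(-η^2/4) 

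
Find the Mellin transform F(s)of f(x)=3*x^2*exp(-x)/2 3*gamma(s + 2)/2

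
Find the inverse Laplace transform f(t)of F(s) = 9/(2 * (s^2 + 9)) 3 * sin(3 * t)/2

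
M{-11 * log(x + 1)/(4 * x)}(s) 11 * pi * csc(pi * s)/(4 * (s - 1))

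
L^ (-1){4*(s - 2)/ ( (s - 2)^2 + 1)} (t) 4*exp (2*t)*cos (t)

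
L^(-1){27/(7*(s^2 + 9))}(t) 9*sin(3*t)/7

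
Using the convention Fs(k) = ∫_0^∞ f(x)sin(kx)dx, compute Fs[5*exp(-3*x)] 5*k/(k^2+9)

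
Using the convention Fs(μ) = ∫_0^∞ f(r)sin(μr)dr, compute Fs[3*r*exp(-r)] 6*μ/(μ^2 + 1)^2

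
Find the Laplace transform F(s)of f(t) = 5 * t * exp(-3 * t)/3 5/(3 * (s + 3)^2)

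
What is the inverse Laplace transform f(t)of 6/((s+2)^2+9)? 2*exp(-2*t)*sin(3*t)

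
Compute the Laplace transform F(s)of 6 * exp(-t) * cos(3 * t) 6 * (s + 1)/((s + 1)^2 + 9)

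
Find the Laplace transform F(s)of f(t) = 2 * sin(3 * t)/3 2/(s^2 + 9)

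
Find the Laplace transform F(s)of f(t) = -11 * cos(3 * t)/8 -11 * s/(8 * s^2 + 72)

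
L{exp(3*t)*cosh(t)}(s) (s - 3)/((s - 3)^2 - 1)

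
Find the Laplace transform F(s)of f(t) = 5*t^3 30/s^4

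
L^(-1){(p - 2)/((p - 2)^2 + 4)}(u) exp(2 * u) * cos(2 * u)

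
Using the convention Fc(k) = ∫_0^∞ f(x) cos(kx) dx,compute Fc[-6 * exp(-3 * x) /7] -18/(7 * k^2 + 63) 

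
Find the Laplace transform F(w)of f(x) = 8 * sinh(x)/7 8/(7 * (w^2 - 1))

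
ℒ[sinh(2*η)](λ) 2/(λ^2 - 4) 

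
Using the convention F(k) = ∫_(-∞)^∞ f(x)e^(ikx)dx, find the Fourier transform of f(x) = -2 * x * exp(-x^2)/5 -I * sqrt(pi) * k * exp(-k^2/4)/5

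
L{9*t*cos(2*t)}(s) 9*(s^2 - 4)/(s^2 + 4)^2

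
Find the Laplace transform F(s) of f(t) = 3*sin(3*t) 9/(s^2+9) 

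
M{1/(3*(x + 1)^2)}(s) (-pi*s + pi)/(3*sin(pi*s))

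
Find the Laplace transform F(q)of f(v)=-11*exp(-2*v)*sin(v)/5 -11/(5*(q + 2)^2 + 5)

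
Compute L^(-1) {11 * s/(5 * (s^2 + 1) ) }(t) 11 * cos(t) /5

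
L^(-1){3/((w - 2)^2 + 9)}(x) exp(2*x)*sin(3*x)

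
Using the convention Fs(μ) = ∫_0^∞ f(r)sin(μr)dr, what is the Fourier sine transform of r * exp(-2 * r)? 4 * μ/(μ^2 + 4)^2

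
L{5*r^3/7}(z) 30/(7*z^4)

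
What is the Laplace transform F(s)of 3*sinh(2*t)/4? 3/(2*(s^2 - 4))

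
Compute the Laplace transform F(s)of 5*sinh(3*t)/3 5/(s^2 - 9)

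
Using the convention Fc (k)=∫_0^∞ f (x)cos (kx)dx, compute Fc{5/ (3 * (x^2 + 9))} 5 * pi * exp (-3 * k)/18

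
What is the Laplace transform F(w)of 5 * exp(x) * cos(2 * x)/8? 5 * (w - 1)/(8 * ((w - 1)^2 + 4))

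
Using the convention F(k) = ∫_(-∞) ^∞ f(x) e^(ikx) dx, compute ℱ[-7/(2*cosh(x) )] -7*pi/(2*cosh(pi*k/2) ) 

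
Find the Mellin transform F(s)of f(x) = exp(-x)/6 gamma(s)/6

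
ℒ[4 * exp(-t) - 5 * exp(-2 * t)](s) 4/(s + 1) - 5/(s + 2) 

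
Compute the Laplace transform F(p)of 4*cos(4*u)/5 4*p/(5*(p^2+16))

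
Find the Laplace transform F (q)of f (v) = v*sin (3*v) 6*q/ (q^2 + 9)^2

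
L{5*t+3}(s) 3/s+5/s^2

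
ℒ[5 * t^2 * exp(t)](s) 10/(s - 1) ^3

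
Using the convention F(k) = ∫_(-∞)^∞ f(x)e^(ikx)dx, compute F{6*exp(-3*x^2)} 2*sqrt(3)*sqrt(pi)*exp(-k^2/12)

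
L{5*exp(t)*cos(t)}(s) 5*(s - 1)/((s - 1)^2+1)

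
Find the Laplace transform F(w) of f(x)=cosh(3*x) w/(w^2 - 9) 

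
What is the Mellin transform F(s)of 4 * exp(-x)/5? 4 * gamma(s)/5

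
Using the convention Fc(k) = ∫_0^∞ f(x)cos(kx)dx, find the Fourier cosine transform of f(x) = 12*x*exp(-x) 12*(1 - k^2)/(k^2 + 1)^2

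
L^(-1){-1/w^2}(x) -x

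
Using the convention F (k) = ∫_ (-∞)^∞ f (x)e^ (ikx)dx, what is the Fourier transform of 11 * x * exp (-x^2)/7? 11 * I * sqrt (pi) * k * exp (-k^2/4)/14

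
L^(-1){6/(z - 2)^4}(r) r^3*exp(2*r)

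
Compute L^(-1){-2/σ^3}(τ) -τ^2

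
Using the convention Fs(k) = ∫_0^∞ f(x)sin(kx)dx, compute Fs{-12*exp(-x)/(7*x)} -12*atan(k)/7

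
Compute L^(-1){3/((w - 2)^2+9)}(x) exp(2 * x) * sin(3 * x)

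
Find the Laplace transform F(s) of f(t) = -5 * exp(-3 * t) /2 -5/(2 * s + 6) 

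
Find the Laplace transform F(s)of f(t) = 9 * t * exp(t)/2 9/(2 * (s - 1)^2)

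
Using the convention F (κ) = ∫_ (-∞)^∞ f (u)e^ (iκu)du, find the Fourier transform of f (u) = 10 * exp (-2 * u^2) 5 * sqrt (2) * sqrt (pi) * exp (-κ^2/8)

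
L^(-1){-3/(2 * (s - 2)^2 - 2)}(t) -3 * exp(2 * t) * sinh(t)/2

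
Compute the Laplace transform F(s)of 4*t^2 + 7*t 7/s^2 + 8/s^3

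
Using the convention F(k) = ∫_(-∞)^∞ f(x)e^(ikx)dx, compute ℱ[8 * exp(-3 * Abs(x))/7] 48/(7 * (k^2+9))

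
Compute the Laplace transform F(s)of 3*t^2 6/s^3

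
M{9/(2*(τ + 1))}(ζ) 9*pi*csc(pi*ζ)/2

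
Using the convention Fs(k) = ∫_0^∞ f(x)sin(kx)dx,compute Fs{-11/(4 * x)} -11 * pi/8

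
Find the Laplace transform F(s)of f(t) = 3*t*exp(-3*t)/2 3/(2*(s + 3)^2)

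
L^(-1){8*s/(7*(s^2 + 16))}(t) 8*cos(4*t)/7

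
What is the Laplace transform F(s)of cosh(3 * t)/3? s/(3 * (s^2 - 9))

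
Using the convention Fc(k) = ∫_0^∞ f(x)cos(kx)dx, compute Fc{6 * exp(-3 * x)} 18/(k^2 + 9)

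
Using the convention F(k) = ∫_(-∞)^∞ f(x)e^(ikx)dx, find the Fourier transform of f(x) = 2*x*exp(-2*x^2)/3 sqrt(2)*I*sqrt(pi)*k*exp(-k^2/8)/12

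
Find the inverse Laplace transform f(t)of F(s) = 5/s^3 5 * t^2/2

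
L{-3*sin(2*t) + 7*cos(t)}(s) 7*s/(s^2 + 1) - 6/(s^2 + 4)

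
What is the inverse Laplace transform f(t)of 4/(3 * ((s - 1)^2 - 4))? 2 * exp(t) * sinh(2 * t)/3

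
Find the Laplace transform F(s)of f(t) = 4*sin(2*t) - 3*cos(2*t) 8/(s^2+4) - 3*s/(s^2+4)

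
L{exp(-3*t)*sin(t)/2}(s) 1/(2*((s + 3)^2 + 1))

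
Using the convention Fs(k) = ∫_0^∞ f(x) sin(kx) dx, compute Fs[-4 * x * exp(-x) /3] -8 * k/(3 * (k^2 + 1) ^2) 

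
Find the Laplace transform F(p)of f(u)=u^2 2/p^3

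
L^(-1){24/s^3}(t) 12*t^2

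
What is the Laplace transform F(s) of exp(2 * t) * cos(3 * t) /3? (s - 2) /(3 * ((s - 2) ^2+9) ) 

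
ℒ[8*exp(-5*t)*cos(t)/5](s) 8*(s + 5)/(5*((s + 5)^2 + 1))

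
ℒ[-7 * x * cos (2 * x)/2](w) 7 * (4 - w^2)/ (2 * (w^2 + 4)^2)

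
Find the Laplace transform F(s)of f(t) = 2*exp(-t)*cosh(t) 2*(s + 1)/(s*(s + 2))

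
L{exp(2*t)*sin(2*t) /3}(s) 2/(3*((s - 2) ^2 + 4) ) 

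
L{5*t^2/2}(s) 5/s^3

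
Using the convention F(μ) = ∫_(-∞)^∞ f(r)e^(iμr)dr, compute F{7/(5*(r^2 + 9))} 7*pi*exp(-3*Abs(μ))/15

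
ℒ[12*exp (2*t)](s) 12/ (s - 2)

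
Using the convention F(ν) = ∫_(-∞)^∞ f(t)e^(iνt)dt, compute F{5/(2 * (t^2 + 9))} 5 * pi * exp(-3 * Abs(ν))/6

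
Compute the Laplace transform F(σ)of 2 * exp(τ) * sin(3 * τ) 6/((σ - 1)^2 + 9)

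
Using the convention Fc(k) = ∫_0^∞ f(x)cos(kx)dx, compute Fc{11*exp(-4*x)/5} 44/(5*(k^2 + 16))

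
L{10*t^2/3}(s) 20/(3*s^3)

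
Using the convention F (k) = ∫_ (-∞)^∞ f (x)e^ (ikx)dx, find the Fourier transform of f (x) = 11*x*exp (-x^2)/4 11*I*sqrt (pi)*k*exp (-k^2/4)/8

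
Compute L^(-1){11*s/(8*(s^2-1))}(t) 11*cosh(t)/8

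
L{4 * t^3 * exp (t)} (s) 24/ (s - 1)^4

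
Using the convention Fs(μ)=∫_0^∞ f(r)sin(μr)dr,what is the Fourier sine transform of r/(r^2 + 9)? pi*exp(-3*μ)/2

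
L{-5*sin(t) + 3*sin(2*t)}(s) 6/(s^2 + 4) - 5/(s^2 + 1)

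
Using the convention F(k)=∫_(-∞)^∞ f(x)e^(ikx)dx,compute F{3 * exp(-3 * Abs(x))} 18/(k^2 + 9)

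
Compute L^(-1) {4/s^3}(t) 2*t^2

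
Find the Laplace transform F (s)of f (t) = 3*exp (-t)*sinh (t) 3/ (s*(s + 2))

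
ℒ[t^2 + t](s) s^(-2) + 2/s^3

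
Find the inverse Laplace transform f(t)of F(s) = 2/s 2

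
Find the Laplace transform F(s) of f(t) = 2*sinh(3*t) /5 6/(5*(s^2-9) ) 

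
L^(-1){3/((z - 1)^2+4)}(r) 3*exp(r)*sin(2*r)/2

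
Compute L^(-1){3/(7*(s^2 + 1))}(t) 3*sin(t)/7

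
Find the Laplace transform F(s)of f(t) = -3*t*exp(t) -3/(s - 1)^2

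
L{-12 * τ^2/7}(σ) -24/(7 * σ^3)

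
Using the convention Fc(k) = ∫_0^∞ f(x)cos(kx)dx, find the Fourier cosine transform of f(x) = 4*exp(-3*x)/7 12/(7*(k^2+9))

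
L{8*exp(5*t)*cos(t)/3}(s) 8*(s - 5)/(3*((s - 5)^2+1))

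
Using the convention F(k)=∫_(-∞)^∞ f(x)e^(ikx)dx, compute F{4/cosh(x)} 4*pi/cosh(pi*k/2)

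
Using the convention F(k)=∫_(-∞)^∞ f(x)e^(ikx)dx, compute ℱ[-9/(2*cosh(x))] -9*pi/(2*cosh(pi*k/2))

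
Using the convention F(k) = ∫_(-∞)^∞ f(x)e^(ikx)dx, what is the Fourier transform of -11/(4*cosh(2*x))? -11*pi/(8*cosh(pi*k/4))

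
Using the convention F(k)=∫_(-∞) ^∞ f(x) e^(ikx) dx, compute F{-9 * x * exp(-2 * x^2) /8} -9 * sqrt(2) * I * sqrt(pi) * k * exp(-k^2/8) /64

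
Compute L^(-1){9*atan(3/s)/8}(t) 9*sin(3*t)/(8*t)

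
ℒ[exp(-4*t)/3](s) 1/(3*(s + 4))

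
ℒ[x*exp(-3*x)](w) (w + 3)^(-2)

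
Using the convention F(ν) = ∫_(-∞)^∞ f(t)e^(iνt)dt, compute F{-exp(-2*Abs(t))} -4/(ν^2 + 4)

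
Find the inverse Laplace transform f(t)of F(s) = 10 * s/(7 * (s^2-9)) 10 * cosh(3 * t)/7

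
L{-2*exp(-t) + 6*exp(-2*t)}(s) 6/(s + 2) - 2/(s + 1)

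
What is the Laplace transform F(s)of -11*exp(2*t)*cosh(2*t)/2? 11*(2 - s)/(2*s*(s - 4))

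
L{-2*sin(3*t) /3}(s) -2/(s^2 + 9) 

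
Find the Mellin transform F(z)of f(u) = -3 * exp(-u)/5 -3 * gamma(z)/5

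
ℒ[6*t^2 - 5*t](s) 12/s^3 - 5/s^2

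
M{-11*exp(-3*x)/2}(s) -11*gamma(s)/(2*3^s)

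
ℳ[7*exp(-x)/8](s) 7*gamma(s)/8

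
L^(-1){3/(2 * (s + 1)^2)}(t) 3 * t * exp(-t)/2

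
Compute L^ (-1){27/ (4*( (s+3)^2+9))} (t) 9*exp (-3*t)*sin (3*t)/4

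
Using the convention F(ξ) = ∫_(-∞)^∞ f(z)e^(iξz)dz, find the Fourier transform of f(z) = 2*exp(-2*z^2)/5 sqrt(2)*sqrt(pi)*exp(-ξ^2/8)/5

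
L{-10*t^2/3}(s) -20/(3*s^3)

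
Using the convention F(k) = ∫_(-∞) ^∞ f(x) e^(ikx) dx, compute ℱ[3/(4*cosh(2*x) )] 3*pi/(8*cosh(pi*k/4) ) 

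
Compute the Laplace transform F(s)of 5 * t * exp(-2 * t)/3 5/(3 * (s + 2)^2)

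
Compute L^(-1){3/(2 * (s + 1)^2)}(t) 3 * t * exp(-t)/2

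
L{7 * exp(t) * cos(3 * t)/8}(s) 7 * (s - 1)/(8 * ((s - 1)^2 + 9))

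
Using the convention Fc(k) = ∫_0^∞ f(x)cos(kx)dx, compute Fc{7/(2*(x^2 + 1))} 7*pi*exp(-k)/4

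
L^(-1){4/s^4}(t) 2*t^3/3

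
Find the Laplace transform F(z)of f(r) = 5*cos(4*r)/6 5*z/(6*(z^2 + 16))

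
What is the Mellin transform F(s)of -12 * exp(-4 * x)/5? -12 * gamma(s)/(5 * 2^(2 * s))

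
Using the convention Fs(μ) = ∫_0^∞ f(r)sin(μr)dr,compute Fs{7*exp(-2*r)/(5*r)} 7*atan(μ/2)/5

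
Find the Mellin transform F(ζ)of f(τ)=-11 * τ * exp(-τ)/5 -11 * gamma(ζ + 1)/5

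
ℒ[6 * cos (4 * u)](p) 6 * p/ (p^2 + 16)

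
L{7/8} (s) 7/ (8*s)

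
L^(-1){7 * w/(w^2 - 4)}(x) 7 * cosh(2 * x)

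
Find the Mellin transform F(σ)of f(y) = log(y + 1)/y -pi * csc(pi * σ)/(σ - 1)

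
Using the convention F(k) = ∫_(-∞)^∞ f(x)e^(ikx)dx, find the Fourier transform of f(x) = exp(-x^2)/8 sqrt(pi)*exp(-k^2/4)/8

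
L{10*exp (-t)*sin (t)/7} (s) 10/ (7*( (s + 1)^2 + 1))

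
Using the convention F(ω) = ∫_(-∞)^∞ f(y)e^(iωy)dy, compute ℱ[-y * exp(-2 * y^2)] -sqrt(2) * I * sqrt(pi) * ω * exp(-ω^2/8)/8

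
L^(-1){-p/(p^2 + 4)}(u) -cos(2*u)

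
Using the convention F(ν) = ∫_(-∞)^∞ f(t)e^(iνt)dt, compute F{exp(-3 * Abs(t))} 6/(ν^2+9)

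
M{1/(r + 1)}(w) pi*csc(pi*w)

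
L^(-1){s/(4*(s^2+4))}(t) cos(2*t)/4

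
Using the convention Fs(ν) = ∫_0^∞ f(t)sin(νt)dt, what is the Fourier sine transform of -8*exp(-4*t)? -8*ν/(ν^2 + 16)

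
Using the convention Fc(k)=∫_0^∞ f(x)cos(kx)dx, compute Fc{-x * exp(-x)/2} (k^2-1)/(2 * (k^2+1)^2)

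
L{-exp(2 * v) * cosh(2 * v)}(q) (2 - q)/(q * (q - 4))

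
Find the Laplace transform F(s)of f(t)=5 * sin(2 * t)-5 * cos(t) 10/(s^2+4)-5 * s/(s^2+1)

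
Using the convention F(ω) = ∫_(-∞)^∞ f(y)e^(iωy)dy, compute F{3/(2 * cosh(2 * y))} 3 * pi/(4 * cosh(pi * ω/4))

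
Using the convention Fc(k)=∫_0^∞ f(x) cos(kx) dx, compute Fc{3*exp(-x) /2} 3/(2*(k^2 + 1) ) 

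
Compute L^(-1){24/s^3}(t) 12*t^2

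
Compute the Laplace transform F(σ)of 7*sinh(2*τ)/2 7/(σ^2 - 4)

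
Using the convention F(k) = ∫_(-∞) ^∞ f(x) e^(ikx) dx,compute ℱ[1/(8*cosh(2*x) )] pi/(16*cosh(pi*k/4) ) 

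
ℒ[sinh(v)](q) 1/(q^2 - 1)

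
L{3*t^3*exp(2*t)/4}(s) 9/(2*(s - 2)^4)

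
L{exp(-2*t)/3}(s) 1/(3*(s + 2))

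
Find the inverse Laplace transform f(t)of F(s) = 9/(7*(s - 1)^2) 9*t*exp(t)/7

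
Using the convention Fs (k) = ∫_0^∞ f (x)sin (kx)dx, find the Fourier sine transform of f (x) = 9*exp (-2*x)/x 9*atan (k/2)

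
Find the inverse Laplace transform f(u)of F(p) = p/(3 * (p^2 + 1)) cos(u)/3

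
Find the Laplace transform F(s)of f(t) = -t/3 -1/(3 * s^2)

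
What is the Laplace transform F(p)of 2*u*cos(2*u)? 2*(p^2 - 4)/(p^2 + 4)^2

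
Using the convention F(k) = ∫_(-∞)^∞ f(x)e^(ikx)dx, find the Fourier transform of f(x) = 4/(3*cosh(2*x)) 2*pi/(3*cosh(pi*k/4))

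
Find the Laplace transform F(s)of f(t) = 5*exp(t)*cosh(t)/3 5*(s - 1)/(3*s*(s - 2))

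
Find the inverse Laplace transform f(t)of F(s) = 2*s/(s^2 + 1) 2*cos(t)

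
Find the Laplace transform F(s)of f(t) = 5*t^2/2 5/s^3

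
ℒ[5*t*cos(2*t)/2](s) 5*(s^2 - 4)/(2*(s^2 + 4)^2)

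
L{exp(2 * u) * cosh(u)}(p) (p - 2)/((p - 2)^2 - 1)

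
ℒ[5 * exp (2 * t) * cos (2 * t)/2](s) 5 * (s - 2)/ (2 * ( (s - 2)^2 + 4))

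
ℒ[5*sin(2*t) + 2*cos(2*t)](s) 2*s/(s^2 + 4) + 10/(s^2 + 4)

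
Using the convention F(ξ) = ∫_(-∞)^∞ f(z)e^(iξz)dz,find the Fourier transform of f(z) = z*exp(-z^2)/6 I*sqrt(pi)*ξ*exp(-ξ^2/4)/12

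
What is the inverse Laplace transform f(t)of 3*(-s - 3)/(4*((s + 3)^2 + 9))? -3*exp(-3*t)*cos(3*t)/4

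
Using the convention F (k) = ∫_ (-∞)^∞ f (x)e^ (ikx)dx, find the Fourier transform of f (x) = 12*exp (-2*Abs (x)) 48/ (k^2 + 4)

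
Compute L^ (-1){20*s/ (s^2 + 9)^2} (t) 10*t*sin (3*t)/3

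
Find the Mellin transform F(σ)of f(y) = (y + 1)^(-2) (-pi * σ + pi)/sin(pi * σ)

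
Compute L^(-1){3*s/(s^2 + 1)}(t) 3*cos(t)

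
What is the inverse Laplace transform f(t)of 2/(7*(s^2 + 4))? sin(2*t)/7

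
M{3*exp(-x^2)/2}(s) 3*gamma(s/2)/4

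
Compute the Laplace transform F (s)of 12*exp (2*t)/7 12/ (7*(s - 2))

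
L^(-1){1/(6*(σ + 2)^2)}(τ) τ*exp(-2*τ)/6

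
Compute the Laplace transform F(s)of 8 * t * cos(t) 8 * (s^2-1)/(s^2 + 1)^2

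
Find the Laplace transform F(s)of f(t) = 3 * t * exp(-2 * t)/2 3/(2 * (s + 2)^2)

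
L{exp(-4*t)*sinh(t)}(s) 1/((s+4)^2 - 1)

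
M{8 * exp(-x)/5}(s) 8 * gamma(s)/5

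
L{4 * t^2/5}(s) 8/(5 * s^3)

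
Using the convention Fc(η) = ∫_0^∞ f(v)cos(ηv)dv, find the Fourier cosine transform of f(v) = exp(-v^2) sqrt(pi)*exp(-η^2/4)/2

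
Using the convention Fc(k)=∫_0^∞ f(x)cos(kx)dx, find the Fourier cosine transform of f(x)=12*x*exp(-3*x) 12*(9 - k^2)/(k^2+9)^2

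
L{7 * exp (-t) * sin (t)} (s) 7/ ( (s + 1)^2 + 1)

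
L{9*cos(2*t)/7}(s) 9*s/(7*(s^2 + 4))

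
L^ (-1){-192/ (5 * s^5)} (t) -8 * t^4/5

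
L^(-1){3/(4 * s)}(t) 3/4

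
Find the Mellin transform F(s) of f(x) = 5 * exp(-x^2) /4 5 * gamma(s/2) /8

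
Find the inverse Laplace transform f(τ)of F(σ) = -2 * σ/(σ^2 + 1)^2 -τ * sin(τ)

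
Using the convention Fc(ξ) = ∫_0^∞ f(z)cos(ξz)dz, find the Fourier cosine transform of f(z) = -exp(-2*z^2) -sqrt(2)*sqrt(pi)*exp(-ξ^2/8)/4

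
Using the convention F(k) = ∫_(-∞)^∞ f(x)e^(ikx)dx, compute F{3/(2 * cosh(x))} 3 * pi/(2 * cosh(pi * k/2))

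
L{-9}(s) -9/s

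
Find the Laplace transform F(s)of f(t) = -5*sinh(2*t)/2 -5/(s^2-4)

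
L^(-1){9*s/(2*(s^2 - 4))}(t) 9*cosh(2*t)/2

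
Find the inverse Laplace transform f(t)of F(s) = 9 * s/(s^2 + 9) 9 * cos(3 * t)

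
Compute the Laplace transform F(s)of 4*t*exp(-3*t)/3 4/(3*(s + 3)^2)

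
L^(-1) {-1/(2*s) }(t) -1/2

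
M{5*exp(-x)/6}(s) 5*gamma(s)/6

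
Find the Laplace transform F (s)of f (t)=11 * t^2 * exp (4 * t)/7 22/ (7 * (s - 4)^3)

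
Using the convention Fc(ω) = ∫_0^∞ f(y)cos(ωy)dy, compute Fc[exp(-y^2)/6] sqrt(pi)*exp(-ω^2/4)/12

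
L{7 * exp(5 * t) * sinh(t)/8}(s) 7/(8 * ((s - 5)^2-1))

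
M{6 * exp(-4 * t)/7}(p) 6 * gamma(p)/(7 * 2^(2 * p))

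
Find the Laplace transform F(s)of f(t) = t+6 6/s+s^(-2)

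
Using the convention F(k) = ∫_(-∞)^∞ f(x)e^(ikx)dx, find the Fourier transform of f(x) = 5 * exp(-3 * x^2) 5 * sqrt(3) * sqrt(pi) * exp(-k^2/12)/3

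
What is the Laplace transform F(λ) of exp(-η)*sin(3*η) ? 3/((λ + 1) ^2 + 9) 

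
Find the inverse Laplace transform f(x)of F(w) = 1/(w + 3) exp(-3*x)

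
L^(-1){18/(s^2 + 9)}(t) 6 * sin(3 * t)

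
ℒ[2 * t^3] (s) 12/s^4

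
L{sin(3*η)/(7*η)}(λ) atan(3/λ)/7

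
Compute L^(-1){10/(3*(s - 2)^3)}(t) 5*t^2*exp(2*t)/3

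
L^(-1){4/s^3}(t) 2*t^2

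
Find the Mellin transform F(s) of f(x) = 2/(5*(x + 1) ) 2*pi*csc(pi*s) /5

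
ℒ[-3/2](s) -3/(2 * s)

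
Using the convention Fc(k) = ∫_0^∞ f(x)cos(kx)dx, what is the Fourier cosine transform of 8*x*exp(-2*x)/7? 8*(4 - k^2)/(7*(k^2 + 4)^2)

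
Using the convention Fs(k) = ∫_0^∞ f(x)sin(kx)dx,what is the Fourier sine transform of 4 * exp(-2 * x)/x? 4 * atan(k/2)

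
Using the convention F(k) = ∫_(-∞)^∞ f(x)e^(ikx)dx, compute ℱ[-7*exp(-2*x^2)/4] -7*sqrt(2)*sqrt(pi)*exp(-k^2/8)/8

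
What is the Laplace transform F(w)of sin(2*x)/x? atan(2/w)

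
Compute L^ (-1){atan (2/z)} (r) sin (2*r)/r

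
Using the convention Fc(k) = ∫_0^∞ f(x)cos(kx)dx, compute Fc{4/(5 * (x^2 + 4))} pi * exp(-2 * k)/5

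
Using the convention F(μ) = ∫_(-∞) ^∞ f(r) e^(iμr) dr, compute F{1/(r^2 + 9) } pi*exp(-3*Abs(μ) ) /3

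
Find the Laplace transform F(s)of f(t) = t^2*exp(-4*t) 2/(s + 4)^3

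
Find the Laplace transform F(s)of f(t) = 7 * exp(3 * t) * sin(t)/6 7/(6 * ((s - 3)^2 + 1))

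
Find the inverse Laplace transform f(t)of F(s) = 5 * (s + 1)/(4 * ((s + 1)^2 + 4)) 5 * exp(-t) * cos(2 * t)/4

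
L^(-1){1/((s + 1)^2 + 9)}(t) exp(-t) * sin(3 * t)/3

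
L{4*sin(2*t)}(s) 8/(s^2+4)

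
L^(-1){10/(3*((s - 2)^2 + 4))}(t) 5*exp(2*t)*sin(2*t)/3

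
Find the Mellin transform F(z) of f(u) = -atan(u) pi * sec(pi * z/2) /(2 * z) 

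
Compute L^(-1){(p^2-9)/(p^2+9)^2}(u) u * cos(3 * u)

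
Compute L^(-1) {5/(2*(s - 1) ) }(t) 5*exp(t) /2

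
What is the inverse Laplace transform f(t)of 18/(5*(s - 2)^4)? 3*t^3*exp(2*t)/5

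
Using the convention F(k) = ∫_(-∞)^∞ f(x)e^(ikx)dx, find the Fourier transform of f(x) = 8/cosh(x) 8*pi/cosh(pi*k/2)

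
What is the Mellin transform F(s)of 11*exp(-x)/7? 11*gamma(s)/7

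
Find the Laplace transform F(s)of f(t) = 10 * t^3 60/s^4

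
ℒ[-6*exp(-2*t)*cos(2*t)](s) 6*(-s - 2)/((s + 2)^2 + 4)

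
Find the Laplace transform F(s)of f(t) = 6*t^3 36/s^4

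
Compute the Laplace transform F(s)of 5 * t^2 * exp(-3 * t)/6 5/(3 * (s + 3)^3)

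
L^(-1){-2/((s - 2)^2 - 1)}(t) -2 * exp(2 * t) * sinh(t)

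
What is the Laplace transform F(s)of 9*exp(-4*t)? 9/(s + 4)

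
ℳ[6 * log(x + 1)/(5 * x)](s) -6 * pi * csc(pi * s)/(5 * s - 5)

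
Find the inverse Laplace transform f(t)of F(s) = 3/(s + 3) 3 * exp(-3 * t)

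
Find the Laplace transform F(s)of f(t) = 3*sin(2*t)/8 3/(4*(s^2 + 4))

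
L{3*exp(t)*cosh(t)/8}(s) 3*(s - 1)/(8*s*(s - 2))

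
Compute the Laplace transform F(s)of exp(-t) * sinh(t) 1/(s * (s + 2))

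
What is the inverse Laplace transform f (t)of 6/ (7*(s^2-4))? 3*sinh (2*t)/7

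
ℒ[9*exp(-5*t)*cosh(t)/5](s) 9*(s + 5)/(5*((s + 5)^2 - 1))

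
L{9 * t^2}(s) 18/s^3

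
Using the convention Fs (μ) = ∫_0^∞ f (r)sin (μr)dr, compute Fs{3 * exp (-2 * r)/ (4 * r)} 3 * atan (μ/2)/4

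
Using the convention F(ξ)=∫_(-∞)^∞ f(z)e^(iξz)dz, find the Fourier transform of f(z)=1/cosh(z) pi/cosh(pi * ξ/2)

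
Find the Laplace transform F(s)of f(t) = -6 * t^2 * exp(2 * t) -12/(s - 2)^3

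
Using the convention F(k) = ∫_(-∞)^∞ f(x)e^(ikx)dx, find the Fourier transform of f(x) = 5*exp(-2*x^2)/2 5*sqrt(2)*sqrt(pi)*exp(-k^2/8)/4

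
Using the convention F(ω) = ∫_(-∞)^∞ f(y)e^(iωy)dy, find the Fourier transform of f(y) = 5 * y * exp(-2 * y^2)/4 5 * sqrt(2) * I * sqrt(pi) * ω * exp(-ω^2/8)/32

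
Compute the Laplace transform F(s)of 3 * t 3/s^2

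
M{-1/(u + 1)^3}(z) -pi * (z - 2) * (z - 1)/(2 * sin(pi * z))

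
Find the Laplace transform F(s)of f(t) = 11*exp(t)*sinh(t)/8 11/(8*s*(s - 2))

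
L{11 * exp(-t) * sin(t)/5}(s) 11/(5 * ((s + 1)^2 + 1))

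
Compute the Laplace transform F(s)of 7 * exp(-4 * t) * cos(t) 7 * (s + 4)/((s + 4)^2 + 1)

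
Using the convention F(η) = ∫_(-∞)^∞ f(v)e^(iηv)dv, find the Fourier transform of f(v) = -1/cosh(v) -pi/cosh(pi*η/2)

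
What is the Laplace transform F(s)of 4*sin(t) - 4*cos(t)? 4/(s^2 + 1) - 4*s/(s^2 + 1)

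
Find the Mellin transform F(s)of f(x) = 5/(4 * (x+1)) 5 * pi * csc(pi * s)/4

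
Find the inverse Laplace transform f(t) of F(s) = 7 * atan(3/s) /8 7 * sin(3 * t) /(8 * t) 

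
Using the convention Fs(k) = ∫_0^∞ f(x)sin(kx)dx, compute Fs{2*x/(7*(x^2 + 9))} pi*exp(-3*k)/7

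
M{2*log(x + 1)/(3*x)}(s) -2*pi*csc(pi*s)/(3*s - 3)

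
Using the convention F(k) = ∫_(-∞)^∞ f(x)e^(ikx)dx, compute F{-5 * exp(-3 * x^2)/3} -5 * sqrt(3) * sqrt(pi) * exp(-k^2/12)/9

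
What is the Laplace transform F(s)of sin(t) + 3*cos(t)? 1/(s^2 + 1) + 3*s/(s^2 + 1)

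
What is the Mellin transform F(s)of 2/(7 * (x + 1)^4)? gamma(s) * gamma(4 - s)/21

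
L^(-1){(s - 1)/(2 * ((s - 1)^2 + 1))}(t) exp(t) * cos(t)/2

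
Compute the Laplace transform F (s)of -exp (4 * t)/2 -1/ (2 * s - 8)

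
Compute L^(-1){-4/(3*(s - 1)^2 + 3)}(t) -4*exp(t)*sin(t)/3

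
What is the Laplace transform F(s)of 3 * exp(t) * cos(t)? 3 * (s - 1)/((s - 1)^2 + 1)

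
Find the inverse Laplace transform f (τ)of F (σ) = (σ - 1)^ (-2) τ * exp (τ)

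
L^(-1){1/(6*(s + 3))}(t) exp(-3*t)/6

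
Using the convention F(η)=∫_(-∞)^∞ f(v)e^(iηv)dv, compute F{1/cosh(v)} pi/cosh(pi * η/2)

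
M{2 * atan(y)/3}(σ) -pi * sec(pi * σ/2)/(3 * σ)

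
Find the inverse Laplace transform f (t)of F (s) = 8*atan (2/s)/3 8*sin (2*t)/ (3*t)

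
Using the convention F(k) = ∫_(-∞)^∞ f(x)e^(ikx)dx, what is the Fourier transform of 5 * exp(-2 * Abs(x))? 20/(k^2+4)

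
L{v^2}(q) 2/q^3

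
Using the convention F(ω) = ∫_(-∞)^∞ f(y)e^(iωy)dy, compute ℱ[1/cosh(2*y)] pi/(2*cosh(pi*ω/4))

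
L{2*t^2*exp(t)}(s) 4/(s - 1)^3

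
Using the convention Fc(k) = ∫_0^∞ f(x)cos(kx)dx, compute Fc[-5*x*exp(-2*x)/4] 5*(k^2-4)/(4*(k^2 + 4)^2)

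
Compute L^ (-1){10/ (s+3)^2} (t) 10*t*exp (-3*t)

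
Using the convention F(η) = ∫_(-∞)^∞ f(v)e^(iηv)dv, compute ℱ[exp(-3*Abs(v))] 6/(η^2 + 9)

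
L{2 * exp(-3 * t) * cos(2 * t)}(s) 2 * (s + 3)/((s + 3)^2 + 4)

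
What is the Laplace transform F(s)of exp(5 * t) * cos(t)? (s - 5)/((s - 5)^2 + 1)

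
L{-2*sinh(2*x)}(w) -4/(w^2-4)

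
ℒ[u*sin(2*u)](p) 4*p/(p^2 + 4) ^2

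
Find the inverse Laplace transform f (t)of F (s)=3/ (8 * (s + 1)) 3 * exp (-t)/8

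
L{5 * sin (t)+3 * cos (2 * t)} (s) 3 * s/ (s^2+4)+5/ (s^2+1)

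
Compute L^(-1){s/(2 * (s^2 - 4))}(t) cosh(2 * t)/2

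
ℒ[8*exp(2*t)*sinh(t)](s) 8/((s - 2)^2 - 1)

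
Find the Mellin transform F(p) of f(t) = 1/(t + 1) pi * csc(pi * p) 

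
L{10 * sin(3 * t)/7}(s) 30/(7 * (s^2 + 9))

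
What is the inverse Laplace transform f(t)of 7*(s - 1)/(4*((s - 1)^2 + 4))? 7*exp(t)*cos(2*t)/4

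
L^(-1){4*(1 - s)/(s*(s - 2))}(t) -4*exp(t)*cosh(t)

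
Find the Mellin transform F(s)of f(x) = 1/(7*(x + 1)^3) pi*(s - 2)*(s - 1)/(14*sin(pi*s))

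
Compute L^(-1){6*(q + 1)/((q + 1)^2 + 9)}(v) 6*exp(-v)*cos(3*v)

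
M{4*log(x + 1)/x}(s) -4*pi*csc(pi*s)/(s - 1)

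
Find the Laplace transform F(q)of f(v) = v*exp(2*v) (q - 2)^(-2)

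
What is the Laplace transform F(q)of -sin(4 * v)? -4/(q^2 + 16)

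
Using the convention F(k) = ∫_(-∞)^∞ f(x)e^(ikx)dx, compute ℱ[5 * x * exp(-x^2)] 5 * I * sqrt(pi) * k * exp(-k^2/4)/2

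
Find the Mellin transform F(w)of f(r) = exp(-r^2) gamma(w/2)/2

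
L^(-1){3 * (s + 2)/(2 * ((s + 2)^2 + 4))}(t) 3 * exp(-2 * t) * cos(2 * t)/2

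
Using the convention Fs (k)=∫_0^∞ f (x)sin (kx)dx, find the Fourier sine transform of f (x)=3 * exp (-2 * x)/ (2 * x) 3 * atan (k/2)/2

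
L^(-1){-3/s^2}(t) -3*t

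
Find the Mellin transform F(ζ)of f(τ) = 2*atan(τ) -pi*sec(pi*ζ/2)/ζ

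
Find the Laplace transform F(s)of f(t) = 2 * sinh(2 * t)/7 4/(7 * (s^2-4))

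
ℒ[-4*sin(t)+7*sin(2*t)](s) 14/(s^2+4) - 4/(s^2+1)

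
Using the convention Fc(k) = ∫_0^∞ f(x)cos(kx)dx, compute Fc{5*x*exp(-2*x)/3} 5*(4 - k^2)/(3*(k^2 + 4)^2)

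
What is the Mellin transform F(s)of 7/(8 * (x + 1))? 7 * pi * csc(pi * s)/8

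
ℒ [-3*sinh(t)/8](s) -3/(8*s^2 - 8)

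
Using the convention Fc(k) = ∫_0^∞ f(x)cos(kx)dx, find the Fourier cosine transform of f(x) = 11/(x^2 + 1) 11*pi*exp(-k)/2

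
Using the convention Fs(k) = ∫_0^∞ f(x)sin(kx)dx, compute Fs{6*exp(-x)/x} 6*atan(k)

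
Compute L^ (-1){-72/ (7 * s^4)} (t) -12 * t^3/7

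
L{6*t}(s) 6/s^2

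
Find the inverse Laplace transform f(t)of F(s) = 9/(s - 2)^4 3*t^3*exp(2*t)/2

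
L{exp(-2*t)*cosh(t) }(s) (s + 2) /((s + 2) ^2-1) 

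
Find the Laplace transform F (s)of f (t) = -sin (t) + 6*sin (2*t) 12/ (s^2 + 4) - 1/ (s^2 + 1)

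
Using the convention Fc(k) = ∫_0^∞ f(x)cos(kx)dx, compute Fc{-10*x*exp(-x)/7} 10*(k^2-1)/(7*(k^2 + 1)^2)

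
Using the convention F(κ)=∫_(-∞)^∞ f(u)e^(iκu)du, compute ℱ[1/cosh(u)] pi/cosh(pi * κ/2)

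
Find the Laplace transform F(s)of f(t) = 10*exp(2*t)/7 10/(7*(s - 2))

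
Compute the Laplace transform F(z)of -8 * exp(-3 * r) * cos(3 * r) 8 * (-z - 3)/((z + 3)^2 + 9)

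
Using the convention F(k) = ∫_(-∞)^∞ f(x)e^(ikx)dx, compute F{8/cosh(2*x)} 4*pi/cosh(pi*k/4)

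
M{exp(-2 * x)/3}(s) gamma(s)/(3 * 2^s)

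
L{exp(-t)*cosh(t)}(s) (s + 1)/(s*(s + 2))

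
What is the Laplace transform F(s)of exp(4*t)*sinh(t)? 1/((s - 4)^2-1)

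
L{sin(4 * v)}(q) 4/(q^2 + 16)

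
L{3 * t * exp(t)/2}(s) 3/(2 * (s - 1)^2)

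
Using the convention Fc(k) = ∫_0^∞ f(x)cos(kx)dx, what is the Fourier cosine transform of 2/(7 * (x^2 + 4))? pi * exp(-2 * k)/14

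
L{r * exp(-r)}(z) (z + 1)^(-2)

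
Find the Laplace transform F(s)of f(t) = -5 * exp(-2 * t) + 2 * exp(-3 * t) 2/(s + 3)-5/(s + 2)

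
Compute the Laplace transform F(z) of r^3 6/z^4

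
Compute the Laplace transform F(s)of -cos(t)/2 -s/(2*s^2 + 2)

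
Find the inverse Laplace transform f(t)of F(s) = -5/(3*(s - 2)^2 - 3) -5*exp(2*t)*sinh(t)/3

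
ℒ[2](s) 2/s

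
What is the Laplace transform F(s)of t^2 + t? 2/s^3 + s^(-2)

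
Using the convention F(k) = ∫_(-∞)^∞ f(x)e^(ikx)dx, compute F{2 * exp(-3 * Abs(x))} 12/(k^2+9)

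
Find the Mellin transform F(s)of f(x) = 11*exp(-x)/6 11*gamma(s)/6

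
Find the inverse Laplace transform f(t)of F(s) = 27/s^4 9*t^3/2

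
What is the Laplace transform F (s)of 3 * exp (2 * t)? 3/ (s - 2)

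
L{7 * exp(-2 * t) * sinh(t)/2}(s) 7/(2 * ((s + 2)^2 - 1))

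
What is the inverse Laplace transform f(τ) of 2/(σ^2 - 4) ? sinh(2 * τ) 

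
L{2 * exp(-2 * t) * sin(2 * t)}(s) 4/((s + 2)^2 + 4)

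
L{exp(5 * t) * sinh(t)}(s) 1/((s - 5)^2 - 1)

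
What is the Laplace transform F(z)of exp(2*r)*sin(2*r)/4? 1/(2*((z - 2)^2 + 4))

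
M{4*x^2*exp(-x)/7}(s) 4*gamma(s + 2)/7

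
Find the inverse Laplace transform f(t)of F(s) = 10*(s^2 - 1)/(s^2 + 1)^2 10*t*cos(t)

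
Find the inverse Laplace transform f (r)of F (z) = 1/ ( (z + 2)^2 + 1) exp (-2*r)*sin (r)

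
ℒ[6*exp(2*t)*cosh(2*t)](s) 6*(s - 2)/(s*(s - 4))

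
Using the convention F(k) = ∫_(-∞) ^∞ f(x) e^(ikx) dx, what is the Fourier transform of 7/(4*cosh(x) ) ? 7*pi/(4*cosh(pi*k/2) ) 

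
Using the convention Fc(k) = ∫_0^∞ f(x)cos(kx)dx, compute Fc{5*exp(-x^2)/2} 5*sqrt(pi)*exp(-k^2/4)/4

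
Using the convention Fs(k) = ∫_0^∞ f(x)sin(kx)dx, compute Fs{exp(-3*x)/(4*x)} atan(k/3)/4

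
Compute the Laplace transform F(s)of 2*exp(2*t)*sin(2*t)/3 4/(3*((s - 2)^2 + 4))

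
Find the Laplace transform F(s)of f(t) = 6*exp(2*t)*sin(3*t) 18/((s - 2)^2 + 9)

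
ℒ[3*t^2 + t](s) s^(-2) + 6/s^3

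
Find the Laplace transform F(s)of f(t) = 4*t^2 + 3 8/s^3 + 3/s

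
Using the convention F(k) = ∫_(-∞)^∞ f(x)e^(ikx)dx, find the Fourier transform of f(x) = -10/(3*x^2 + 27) -10*pi*exp(-3*Abs(k))/9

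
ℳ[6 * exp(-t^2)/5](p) 3 * gamma(p/2)/5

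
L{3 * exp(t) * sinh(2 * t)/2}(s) 3/((s - 1)^2 - 4)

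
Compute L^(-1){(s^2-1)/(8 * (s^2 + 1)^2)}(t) t * cos(t)/8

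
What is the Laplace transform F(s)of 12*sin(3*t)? 36/(s^2 + 9)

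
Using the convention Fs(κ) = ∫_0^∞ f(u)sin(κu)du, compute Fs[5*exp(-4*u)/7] 5*κ/(7*(κ^2 + 16))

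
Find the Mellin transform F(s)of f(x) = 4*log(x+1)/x -4*pi*csc(pi*s)/(s - 1)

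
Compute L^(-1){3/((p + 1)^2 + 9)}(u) exp(-u)*sin(3*u)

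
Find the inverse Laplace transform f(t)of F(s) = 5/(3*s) 5/3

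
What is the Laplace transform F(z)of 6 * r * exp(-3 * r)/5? 6/(5 * (z + 3)^2)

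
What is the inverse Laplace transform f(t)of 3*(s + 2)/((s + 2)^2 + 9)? 3*exp(-2*t)*cos(3*t)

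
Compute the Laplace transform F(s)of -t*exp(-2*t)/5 -1/(5*(s+2)^2)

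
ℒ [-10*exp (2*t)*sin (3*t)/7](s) -30/ (7*(s - 2)^2 + 63)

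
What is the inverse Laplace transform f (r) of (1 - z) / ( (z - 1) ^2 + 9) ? -exp (r)*cos (3*r) 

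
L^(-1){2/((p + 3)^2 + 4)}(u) exp(-3*u)*sin(2*u)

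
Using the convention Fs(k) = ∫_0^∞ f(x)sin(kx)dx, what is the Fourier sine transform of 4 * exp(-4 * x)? 4 * k/(k^2+16)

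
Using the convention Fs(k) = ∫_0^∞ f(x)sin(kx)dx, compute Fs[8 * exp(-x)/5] 8 * k/(5 * (k^2 + 1))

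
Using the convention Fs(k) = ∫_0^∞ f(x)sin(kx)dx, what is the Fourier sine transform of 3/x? 3 * pi/2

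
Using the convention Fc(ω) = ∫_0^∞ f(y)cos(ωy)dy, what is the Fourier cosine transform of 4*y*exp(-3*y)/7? 4*(9 - ω^2)/(7*(ω^2 + 9)^2)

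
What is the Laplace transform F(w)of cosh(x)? w/(w^2 - 1)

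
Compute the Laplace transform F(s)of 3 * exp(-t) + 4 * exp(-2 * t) 3/(s + 1) + 4/(s + 2)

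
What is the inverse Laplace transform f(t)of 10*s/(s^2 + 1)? 10*cos(t)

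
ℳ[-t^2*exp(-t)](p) -gamma(p + 2)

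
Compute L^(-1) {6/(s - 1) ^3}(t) 3 * t^2 * exp(t) 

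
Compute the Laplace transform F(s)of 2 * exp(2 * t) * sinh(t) 2/((s - 2)^2 - 1)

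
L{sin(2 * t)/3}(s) 2/(3 * (s^2 + 4))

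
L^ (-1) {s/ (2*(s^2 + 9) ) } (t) cos (3*t) /2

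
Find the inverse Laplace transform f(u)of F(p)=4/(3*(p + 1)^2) 4*u*exp(-u)/3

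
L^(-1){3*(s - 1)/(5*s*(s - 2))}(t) 3*exp(t)*cosh(t)/5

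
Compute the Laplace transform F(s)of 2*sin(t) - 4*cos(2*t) 2/(s^2 + 1) - 4*s/(s^2 + 4)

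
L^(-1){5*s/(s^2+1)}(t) 5*cos(t)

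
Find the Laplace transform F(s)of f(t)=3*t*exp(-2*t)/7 3/(7*(s + 2)^2)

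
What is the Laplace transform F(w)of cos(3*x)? w/(w^2 + 9)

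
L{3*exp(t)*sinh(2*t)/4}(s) 3/(2*((s - 1)^2-4))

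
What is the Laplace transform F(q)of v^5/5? 24/q^6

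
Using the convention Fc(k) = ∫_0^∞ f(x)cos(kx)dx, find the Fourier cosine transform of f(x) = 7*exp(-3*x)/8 21/(8*(k^2 + 9))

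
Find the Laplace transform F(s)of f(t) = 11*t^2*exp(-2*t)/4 11/(2*(s+2)^3)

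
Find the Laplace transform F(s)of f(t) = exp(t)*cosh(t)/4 (s - 1)/(4*s*(s - 2))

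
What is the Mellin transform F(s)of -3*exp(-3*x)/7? -3^(1 - s)*gamma(s)/7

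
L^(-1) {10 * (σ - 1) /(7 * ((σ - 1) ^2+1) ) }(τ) 10 * exp(τ) * cos(τ) /7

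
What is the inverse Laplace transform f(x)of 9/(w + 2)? 9*exp(-2*x)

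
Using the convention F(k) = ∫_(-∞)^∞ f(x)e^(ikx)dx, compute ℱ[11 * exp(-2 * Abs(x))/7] 44/(7 * (k^2 + 4))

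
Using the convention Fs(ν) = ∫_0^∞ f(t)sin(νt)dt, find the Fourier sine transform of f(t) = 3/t 3 * pi/2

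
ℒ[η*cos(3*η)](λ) (λ^2 - 9)/(λ^2 + 9)^2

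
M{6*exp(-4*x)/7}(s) 6*gamma(s)/(7*2^(2*s))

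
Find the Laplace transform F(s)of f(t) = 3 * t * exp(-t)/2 3/(2 * (s + 1)^2)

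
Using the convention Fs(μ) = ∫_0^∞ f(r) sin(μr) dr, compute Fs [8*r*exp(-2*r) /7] 32*μ/(7*(μ^2+4) ^2) 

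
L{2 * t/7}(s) 2/(7 * s^2)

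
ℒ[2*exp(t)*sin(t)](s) 2/((s - 1)^2 + 1)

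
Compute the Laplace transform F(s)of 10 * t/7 10/(7 * s^2)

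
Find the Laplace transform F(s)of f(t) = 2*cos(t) 2*s/(s^2+1)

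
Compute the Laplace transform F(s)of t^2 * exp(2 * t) 2/(s - 2)^3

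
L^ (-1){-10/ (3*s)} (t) -10/3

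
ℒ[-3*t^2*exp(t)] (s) -6/(s - 1)^3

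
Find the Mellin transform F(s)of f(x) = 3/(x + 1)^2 -3*pi*(s - 1)/sin(pi*s)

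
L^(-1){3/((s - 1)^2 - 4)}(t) 3*exp(t)*sinh(2*t)/2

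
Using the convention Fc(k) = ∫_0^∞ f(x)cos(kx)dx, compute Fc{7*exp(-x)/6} 7/(6*(k^2+1))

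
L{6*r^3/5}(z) 36/(5*z^4) 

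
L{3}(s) 3/s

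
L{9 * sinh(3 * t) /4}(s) 27/(4 * (s^2 - 9) ) 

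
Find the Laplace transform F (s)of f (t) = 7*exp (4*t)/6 7/ (6*(s - 4))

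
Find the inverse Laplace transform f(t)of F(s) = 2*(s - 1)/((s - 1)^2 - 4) 2*exp(t)*cosh(2*t)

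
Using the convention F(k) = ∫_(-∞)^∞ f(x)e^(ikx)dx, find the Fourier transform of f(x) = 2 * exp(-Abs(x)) 4/(k^2 + 1)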